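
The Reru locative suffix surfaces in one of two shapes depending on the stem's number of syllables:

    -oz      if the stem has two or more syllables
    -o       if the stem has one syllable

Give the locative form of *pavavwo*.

*pavavwo* has 3 syllables, so the suffix is -oz, giving *pavavwooz*.

pavavwooz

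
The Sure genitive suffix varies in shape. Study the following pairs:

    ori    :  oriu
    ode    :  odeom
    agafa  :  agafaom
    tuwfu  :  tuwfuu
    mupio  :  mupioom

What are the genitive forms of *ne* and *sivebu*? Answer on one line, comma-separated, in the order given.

The suffix is conditioned by the last vowel: -u when the last vowel of the stem is a high vowel (*ori*, *tuwfu*); -om when the last vowel of the stem is a non-high vowel (*ode*, *agafa*, *mupio*).
The last vowel of *ne* is /e/, which is a non-high vowel, so the suffix is -om, giving *neom*.
*sivebu* — last vowel /u/ (a high vowel) → -u → *sivebuu*.

neom, sivebuu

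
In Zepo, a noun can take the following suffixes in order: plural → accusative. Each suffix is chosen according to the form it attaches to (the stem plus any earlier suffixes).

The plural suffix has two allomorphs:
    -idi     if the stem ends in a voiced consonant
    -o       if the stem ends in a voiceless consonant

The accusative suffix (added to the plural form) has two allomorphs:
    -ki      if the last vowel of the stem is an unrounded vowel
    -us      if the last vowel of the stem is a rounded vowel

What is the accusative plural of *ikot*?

ikotous

The final consonant of *ikot* is /t/, which is voiceless, so the plural suffix is -o, giving *ikoto*.
Since the last vowel of the plural form *ikoto* is /o/ (a rounded vowel), it takes -us, giving *ikotous*.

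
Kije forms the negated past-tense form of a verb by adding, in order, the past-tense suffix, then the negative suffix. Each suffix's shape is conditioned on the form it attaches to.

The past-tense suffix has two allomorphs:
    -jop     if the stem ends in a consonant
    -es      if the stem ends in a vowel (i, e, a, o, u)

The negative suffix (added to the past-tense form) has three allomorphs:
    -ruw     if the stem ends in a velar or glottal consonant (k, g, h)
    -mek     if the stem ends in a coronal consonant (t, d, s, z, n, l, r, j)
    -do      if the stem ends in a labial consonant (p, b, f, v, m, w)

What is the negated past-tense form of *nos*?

nosjopdo

Since the final sound of *nos* is /s/ (a consonant), it takes -jop, giving *nosjop*.
The past-tense form *nosjop*: final consonant = /p/, labial → -do → *nosjopdo*.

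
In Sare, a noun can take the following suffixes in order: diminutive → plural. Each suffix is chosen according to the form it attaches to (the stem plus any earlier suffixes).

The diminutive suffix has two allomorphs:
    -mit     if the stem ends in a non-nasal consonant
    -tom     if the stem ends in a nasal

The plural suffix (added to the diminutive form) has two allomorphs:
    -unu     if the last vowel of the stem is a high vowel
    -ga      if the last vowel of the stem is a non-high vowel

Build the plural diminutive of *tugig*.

Since the final consonant of *tugig* is /g/ (non-nasal), it takes -mit, giving *tugigmit*.
Since the last vowel of the diminutive form *tugigmit* is /i/ (a high vowel), it takes -unu, giving *tugigmitunu*.

tugigmitunu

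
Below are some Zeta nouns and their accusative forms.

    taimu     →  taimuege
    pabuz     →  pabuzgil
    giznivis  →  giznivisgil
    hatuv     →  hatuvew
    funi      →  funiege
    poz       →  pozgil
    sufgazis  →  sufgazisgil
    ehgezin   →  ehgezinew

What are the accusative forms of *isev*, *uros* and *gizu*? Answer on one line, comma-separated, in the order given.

isevew, urosgil, gizuege

The pattern is sibilance of the final sound: -gil when the stem ends in a sibilant (*pabuz*, *giznivis*, *poz*, *sufgazis*); -ew when the stem ends in a non-sibilant consonant (*hatuv*, *ehgezin*); -ege when the stem ends in a vowel (*taimu*, *funi*).
The final sound of *isev* is /v/, which is a non-sibilant consonant, so the suffix is -ew, giving *isevew*.
The final sound of *uros* is /s/, which is a sibilant, so the suffix is -gil, giving *urosgil*.
The final sound of *gizu* is /u/, which is a vowel, so the suffix is -ege, giving *gizuege*.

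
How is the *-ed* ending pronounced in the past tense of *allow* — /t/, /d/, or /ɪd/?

/d/

The stem *allow* ends in a voiced sound other than /d/.
The -ed suffix is realized as /ɪd/ after /t, d/; as /t/ after other voiceless consonants; and as /d/ after other voiced sounds.
So -ed on *allow* is pronounced /d/.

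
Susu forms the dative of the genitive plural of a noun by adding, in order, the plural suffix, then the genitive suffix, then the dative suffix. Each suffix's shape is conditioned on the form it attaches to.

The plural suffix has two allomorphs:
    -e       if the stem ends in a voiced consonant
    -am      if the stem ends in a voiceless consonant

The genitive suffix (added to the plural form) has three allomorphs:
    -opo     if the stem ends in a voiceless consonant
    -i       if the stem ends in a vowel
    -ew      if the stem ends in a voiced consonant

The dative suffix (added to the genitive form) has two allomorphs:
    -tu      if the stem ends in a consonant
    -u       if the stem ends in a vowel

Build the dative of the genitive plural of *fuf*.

fufamewtu

Since the final consonant of *fuf* is /f/ (voiceless), it takes -am, giving *fufam*.
Since the final sound of the plural form *fufam* is /m/ (a voiced consonant), it takes -ew, giving *fufamew*.
The genitive form *fufamew* — final sound /w/ (a consonant) → -tu → *fufamewtu*.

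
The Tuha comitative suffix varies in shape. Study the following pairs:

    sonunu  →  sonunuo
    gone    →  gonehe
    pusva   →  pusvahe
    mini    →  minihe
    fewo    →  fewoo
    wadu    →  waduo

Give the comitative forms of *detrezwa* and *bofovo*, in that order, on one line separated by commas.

detrezwahe, bofovoo

The suffix is conditioned by the last vowel: -o when the last vowel of the stem is a rounded vowel (*sonunu*, *fewo*, *wadu*); -he when the last vowel of the stem is an unrounded vowel (*gone*, *pusva*, *mini*).
Since the last vowel of *detrezwa* is /a/ (an unrounded vowel), it takes -he, giving *detrezwahe*.
*bofovo* — last vowel /o/ (a rounded vowel) → -o → *bofovoo*.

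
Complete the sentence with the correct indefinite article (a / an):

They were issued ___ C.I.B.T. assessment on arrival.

The indefinite article is chosen by the initial *sound* of the following word, not its spelling.
The initialism *C.I.B.T.* is read letter by letter; the first letter, C, is pronounced /siː/, which begins with a consonant sound.
So the article is *a*: They were issued a C.I.B.T. assessment on arrival.

a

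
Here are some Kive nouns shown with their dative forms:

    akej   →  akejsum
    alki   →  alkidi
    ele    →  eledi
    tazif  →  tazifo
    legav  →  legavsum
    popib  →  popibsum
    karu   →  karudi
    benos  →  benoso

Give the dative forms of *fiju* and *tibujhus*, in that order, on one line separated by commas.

fijudi, tibujhuso

Looking at the final sound of each stem: -o when the stem ends in a voiceless consonant (*tazif*, *benos*); -sum when the stem ends in a voiced consonant (*akej*, *legav*, *popib*); -di when the stem ends in a vowel (*alki*, *ele*, *karu*).
Since the final sound of *fiju* is /u/ (a vowel), it takes -di, giving *fijudi*.
*tibujhus*: final sound = /s/, a voiceless consonant → -o → *tibujhuso*.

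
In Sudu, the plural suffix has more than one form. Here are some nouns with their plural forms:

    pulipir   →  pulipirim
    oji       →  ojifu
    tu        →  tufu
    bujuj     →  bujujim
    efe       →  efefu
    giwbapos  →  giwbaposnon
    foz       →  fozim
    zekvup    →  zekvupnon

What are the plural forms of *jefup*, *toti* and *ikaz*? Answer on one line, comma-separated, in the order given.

The suffix is conditioned by the final sound: -non when the stem ends in a voiceless consonant (*giwbapos*, *zekvup*); -im when the stem ends in a voiced consonant (*pulipir*, *bujuj*, *foz*); -fu when the stem ends in a vowel (*oji*, *tu*, *efe*).
The final sound of *jefup* is /p/, which is a voiceless consonant, so the suffix is -non, giving *jefupnon*.
Since the final sound of *toti* is /i/ (a vowel), it takes -fu, giving *totifu*.
Since the final sound of *ikaz* is /z/ (a voiced consonant), it takes -im, giving *ikazim*.

jefupnon, totifu, ikazim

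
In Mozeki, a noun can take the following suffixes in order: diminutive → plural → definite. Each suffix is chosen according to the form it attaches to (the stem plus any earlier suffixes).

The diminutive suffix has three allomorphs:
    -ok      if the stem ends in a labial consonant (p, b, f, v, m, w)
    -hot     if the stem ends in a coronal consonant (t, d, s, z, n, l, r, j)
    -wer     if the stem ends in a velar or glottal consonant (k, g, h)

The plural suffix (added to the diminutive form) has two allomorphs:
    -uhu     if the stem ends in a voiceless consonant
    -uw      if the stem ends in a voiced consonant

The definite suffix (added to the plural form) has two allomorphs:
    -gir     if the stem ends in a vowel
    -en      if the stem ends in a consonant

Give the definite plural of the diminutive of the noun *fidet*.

Since the final consonant of *fidet* is /t/ (coronal), it takes -hot, giving *fidethot*.
The diminutive form *fidethot* — final consonant /t/ (voiceless) → -uhu → *fidethotuhu*.
Since the final sound of the plural form *fidethotuhu* is /u/ (a vowel), it takes -gir, giving *fidethotuhugir*.

fidethotuhugir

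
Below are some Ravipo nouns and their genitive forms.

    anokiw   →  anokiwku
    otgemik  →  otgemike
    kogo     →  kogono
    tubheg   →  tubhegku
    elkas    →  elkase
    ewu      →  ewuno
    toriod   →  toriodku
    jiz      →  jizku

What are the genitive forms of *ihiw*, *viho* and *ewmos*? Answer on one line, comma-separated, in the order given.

The suffix is conditioned by the final sound: -e when the stem ends in a voiceless consonant (*otgemik*, *elkas*); -ku when the stem ends in a voiced consonant (*anokiw*, *tubheg*, *toriod*, *jiz*); -no when the stem ends in a vowel (*kogo*, *ewu*).
*ihiw* — final sound /w/ (a voiced consonant) → -ku → *ihiwku*.
*viho*: final sound = /o/, a vowel → -no → *vihono*.
*ewmos*: final sound = /s/, a voiceless consonant → -e → *ewmose*.

ihiwku, vihono, ewmose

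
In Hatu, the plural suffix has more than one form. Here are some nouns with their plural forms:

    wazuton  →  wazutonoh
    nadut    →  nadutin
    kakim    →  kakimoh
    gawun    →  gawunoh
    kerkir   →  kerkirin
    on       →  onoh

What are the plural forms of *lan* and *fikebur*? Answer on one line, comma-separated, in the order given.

Looking at the final consonant of each stem: -oh when the stem ends in a nasal (*wazuton*, *kakim*, *gawun*, *on*); -in when the stem ends in a non-nasal consonant (*nadut*, *kerkir*).
*lan*: final consonant = /n/, a nasal → -oh → *lanoh*.
Since the final consonant of *fikebur* is /r/ (non-nasal), it takes -in, giving *fikeburin*.

lanoh, fikeburin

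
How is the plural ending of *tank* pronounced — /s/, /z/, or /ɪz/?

/s/

The stem *tank* ends in a voiceless non-sibilant consonant.
The plural suffix surfaces as /ɪz/ after sibilants, /s/ after other voiceless consonants, and /z/ after other voiced sounds.
So the plural -s on *tank* is pronounced /s/.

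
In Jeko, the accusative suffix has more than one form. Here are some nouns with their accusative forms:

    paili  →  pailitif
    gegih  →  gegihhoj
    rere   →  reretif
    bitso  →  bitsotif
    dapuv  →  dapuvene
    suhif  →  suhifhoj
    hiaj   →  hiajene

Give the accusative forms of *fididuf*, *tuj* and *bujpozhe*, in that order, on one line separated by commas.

The suffix is conditioned by the final sound: -hoj when the stem ends in a voiceless consonant (*gegih*, *suhif*); -ene when the stem ends in a voiced consonant (*dapuv*, *hiaj*); -tif when the stem ends in a vowel (*paili*, *rere*, *bitso*).
*fididuf*: final sound = /f/, a voiceless consonant → -hoj → *fididufhoj*.
*tuj* — final sound /j/ (a voiced consonant) → -ene → *tujene*.
*bujpozhe*: final sound = /e/, a vowel → -tif → *bujpozhetif*.

fididufhoj, tujene, bujpozhetif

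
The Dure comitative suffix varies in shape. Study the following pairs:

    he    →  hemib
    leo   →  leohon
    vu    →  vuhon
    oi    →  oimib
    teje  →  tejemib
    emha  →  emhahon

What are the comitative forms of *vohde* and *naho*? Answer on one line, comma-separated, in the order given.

Looking at the last vowel of each stem: -mib when the last vowel of the stem is a front vowel (*he*, *oi*, *teje*); -hon when the last vowel of the stem is a back vowel (*leo*, *vu*, *emha*).
*vohde* — last vowel /e/ (a front vowel) → -mib → *vohdemib*.
*naho*: last vowel = /o/, a back vowel → -hon → *nahohon*.

vohdemib, nahohon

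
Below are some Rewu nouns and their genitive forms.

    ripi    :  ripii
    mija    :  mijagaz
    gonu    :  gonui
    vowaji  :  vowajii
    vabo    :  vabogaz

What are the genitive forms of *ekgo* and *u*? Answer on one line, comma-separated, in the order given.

ekgogaz, ui

The suffix is conditioned by the last vowel: -i when the last vowel of the stem is a high vowel (*ripi*, *gonu*, *vowaji*); -gaz when the last vowel of the stem is a non-high vowel (*mija*, *vabo*).
*ekgo*: last vowel = /o/, a non-high vowel → -gaz → *ekgogaz*.
*u*: last vowel = /u/, a high vowel → -i → *ui*.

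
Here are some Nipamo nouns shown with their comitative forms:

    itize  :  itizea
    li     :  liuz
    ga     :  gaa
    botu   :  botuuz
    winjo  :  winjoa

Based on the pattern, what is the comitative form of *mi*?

Looking at the last vowel of each stem: -uz when the last vowel of the stem is a high vowel (*li*, *botu*); -a when the last vowel of the stem is a non-high vowel (*itize*, *ga*, *winjo*).
*mi* — last vowel /i/ (a high vowel) → -uz → *miuz*.

miuz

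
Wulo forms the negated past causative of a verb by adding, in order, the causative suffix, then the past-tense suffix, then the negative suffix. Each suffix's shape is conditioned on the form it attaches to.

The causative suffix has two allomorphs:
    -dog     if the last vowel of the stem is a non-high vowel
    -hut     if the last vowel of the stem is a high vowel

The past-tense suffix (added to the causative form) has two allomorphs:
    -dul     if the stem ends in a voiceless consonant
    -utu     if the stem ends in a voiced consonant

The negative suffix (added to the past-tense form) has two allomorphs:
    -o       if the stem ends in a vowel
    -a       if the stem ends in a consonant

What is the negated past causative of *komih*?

komihhutdula

The last vowel of *komih* is /i/, which is a high vowel, so the causative suffix is -hut, giving *komihhut*.
The causative form *komihhut* — final consonant /t/ (voiceless) → -dul → *komihhutdul*.
The past-tense form *komihhutdul*: final sound = /l/, a consonant → -a → *komihhutdula*.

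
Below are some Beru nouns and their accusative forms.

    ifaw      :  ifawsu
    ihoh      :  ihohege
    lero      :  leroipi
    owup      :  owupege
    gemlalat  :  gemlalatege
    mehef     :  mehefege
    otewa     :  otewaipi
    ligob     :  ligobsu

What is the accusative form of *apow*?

apowsu

The suffix is conditioned by the final sound: -ege when the stem ends in a voiceless consonant (*ihoh*, *owup*, *gemlalat*, *mehef*); -su when the stem ends in a voiced consonant (*ifaw*, *ligob*); -ipi when the stem ends in a vowel (*lero*, *otewa*).
*apow*: final sound = /w/, a voiced consonant → -su → *apowsu*.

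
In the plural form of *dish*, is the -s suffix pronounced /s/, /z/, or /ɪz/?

/ɪz/

The stem *dish* ends in a sibilant (/s, z, ʃ, ʒ, tʃ, dʒ/).
The plural suffix surfaces as /ɪz/ after sibilants, /s/ after other voiceless consonants, and /z/ after other voiced sounds.
So the plural -s on *dish* is pronounced /ɪz/.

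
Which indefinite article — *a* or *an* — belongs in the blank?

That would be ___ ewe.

The indefinite article is chosen by the initial *sound* of the following word, not its spelling.
*ewe* begins with the sound /juː/ (pronounced /juː/) — a consonant sound.
So the article is *a*: That would be a ewe.

a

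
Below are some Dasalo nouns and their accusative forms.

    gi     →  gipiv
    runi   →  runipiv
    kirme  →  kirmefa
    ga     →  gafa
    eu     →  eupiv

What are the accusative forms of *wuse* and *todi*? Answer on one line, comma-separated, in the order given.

wusefa, todipiv

Looking at the last vowel of each stem: -piv when the last vowel of the stem is a high vowel (*gi*, *runi*, *eu*); -fa when the last vowel of the stem is a non-high vowel (*kirme*, *ga*).
Since the last vowel of *wuse* is /e/ (a non-high vowel), it takes -fa, giving *wusefa*.
The last vowel of *todi* is /i/, which is a high vowel, so the suffix is -piv, giving *todipiv*.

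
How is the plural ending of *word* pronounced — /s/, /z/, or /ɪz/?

/z/

The stem *word* ends in a voiced non-sibilant sound.
The plural suffix surfaces as /ɪz/ after sibilants, /s/ after other voiceless consonants, and /z/ after other voiced sounds.
So the plural -s on *word* is pronounced /z/.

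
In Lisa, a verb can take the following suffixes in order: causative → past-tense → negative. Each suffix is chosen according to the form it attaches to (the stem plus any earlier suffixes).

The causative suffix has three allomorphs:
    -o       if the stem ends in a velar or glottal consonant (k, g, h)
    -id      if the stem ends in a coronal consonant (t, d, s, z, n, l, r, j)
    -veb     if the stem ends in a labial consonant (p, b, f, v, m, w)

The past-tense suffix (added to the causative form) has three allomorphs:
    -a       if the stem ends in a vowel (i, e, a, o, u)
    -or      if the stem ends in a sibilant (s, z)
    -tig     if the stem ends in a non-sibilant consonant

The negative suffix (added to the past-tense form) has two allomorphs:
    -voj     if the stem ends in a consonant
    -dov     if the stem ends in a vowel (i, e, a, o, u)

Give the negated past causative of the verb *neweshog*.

*neweshog* — final consonant /g/ (velar/glottal) → -o → *neweshogo*.
The final sound of the causative form *neweshogo* is /o/, which is a vowel, so the past-tense suffix is -a, giving *neweshogoa*.
The final sound of the past-tense form *neweshogoa* is /a/, which is a vowel, so the negative suffix is -dov, giving *neweshogoadov*.

neweshogoadov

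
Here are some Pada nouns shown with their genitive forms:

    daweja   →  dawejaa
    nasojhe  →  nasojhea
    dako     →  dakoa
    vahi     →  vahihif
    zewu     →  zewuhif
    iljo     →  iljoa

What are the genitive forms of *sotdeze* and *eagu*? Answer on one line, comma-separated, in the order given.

sotdezea, eaguhif

The alternation tracks the last vowel of the stem — -hif when the last vowel of the stem is a high vowel (*vahi*, *zewu*); -a when the last vowel of the stem is a non-high vowel (*daweja*, *nasojhe*, *dako*, *iljo*).
*sotdeze* — last vowel /e/ (a non-high vowel) → -a → *sotdezea*.
The last vowel of *eagu* is /u/, which is a high vowel, so the suffix is -hif, giving *eaguhif*.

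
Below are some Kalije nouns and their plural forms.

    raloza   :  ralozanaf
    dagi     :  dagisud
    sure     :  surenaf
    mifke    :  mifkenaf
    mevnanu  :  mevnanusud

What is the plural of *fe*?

fenaf

The pattern is height harmony: -sud when the last vowel of the stem is a high vowel (*dagi*, *mevnanu*); -naf when the last vowel of the stem is a non-high vowel (*raloza*, *sure*, *mifke*).
The last vowel of *fe* is /e/, which is a non-high vowel, so the suffix is -naf, giving *fenaf*.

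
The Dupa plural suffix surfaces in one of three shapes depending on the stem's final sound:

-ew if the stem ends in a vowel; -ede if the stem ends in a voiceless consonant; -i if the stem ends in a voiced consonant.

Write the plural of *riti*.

ritiew

The final sound of *riti* is /i/, which is a vowel, so the suffix is -ew, giving *ritiew*.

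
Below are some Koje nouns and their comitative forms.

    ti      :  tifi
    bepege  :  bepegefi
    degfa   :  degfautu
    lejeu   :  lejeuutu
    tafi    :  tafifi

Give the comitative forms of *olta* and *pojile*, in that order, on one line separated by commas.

The pattern is front/back vowel harmony: -fi when the last vowel of the stem is a front vowel (*ti*, *bepege*, *tafi*); -utu when the last vowel of the stem is a back vowel (*degfa*, *lejeu*).
The last vowel of *olta* is /a/, which is a back vowel, so the suffix is -utu, giving *oltautu*.
*pojile* — last vowel /e/ (a front vowel) → -fi → *pojilefi*.

oltautu, pojilefi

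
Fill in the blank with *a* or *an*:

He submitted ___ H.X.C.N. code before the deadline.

an

The indefinite article is chosen by the initial *sound* of the following word, not its spelling.
The initialism *H.X.C.N.* is read letter by letter; the first letter, H, is pronounced /eɪtʃ/, which begins with a vowel sound.
So the article is *an*: He submitted an H.X.C.N. code before the deadline.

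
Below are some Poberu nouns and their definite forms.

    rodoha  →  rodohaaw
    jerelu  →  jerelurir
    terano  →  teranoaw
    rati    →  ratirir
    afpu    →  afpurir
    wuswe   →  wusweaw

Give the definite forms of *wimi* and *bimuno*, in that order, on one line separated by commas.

wimirir, bimunoaw

The pattern is height harmony: -rir when the last vowel of the stem is a high vowel (*jerelu*, *rati*, *afpu*); -aw when the last vowel of the stem is a non-high vowel (*rodoha*, *terano*, *wuswe*).
*wimi*: last vowel = /i/, a high vowel → -rir → *wimirir*.
Since the last vowel of *bimuno* is /o/ (a non-high vowel), it takes -aw, giving *bimunoaw*.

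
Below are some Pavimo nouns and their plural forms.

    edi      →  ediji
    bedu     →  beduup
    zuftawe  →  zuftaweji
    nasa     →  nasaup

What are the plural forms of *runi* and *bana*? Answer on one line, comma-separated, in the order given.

The pattern is front/back vowel harmony: -ji when the last vowel of the stem is a front vowel (*edi*, *zuftawe*); -up when the last vowel of the stem is a back vowel (*bedu*, *nasa*).
The last vowel of *runi* is /i/, which is a front vowel, so the suffix is -ji, giving *runiji*.
The last vowel of *bana* is /a/, which is a back vowel, so the suffix is -up, giving *banaup*.

runiji, banaup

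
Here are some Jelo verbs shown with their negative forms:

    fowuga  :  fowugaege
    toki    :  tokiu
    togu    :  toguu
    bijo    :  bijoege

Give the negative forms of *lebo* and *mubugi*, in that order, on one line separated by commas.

leboege, mubugiu

The pattern is height harmony: -u when the last vowel of the stem is a high vowel (*toki*, *togu*); -ege when the last vowel of the stem is a non-high vowel (*fowuga*, *bijo*).
*lebo* — last vowel /o/ (a non-high vowel) → -ege → *leboege*.
*mubugi* — last vowel /i/ (a high vowel) → -u → *mubugiu*.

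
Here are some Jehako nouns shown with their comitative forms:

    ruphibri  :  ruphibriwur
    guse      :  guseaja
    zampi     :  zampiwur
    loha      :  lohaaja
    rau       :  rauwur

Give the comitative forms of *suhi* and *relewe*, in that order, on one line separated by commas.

suhiwur, releweaja

The alternation tracks the last vowel of the stem — -wur when the last vowel of the stem is a high vowel (*ruphibri*, *zampi*, *rau*); -aja when the last vowel of the stem is a non-high vowel (*guse*, *loha*).
Since the last vowel of *suhi* is /i/ (a high vowel), it takes -wur, giving *suhiwur*.
Since the last vowel of *relewe* is /e/ (a non-high vowel), it takes -aja, giving *releweaja*.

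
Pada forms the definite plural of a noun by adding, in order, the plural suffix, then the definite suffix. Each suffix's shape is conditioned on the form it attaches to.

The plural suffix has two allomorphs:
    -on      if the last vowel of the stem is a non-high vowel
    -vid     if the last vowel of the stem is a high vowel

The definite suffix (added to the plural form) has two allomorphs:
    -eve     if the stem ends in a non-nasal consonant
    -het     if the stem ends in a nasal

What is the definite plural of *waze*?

wazeonhet

The last vowel of *waze* is /e/, which is a non-high vowel, so the plural suffix is -on, giving *wazeon*.
The plural form *wazeon* — final consonant /n/ (a nasal) → -het → *wazeonhet*.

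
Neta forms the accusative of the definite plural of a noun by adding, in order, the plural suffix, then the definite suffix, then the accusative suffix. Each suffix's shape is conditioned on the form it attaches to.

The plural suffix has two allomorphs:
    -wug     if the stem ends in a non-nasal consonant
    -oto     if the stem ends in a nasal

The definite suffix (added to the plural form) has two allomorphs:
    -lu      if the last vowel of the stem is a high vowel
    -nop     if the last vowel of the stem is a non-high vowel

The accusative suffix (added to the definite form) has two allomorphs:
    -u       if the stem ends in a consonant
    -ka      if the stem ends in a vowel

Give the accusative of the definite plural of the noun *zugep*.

zugepwugluka

The final consonant of *zugep* is /p/, which is non-nasal, so the plural suffix is -wug, giving *zugepwug*.
Since the last vowel of the plural form *zugepwug* is /u/ (a high vowel), it takes -lu, giving *zugepwuglu*.
The definite form *zugepwuglu*: final sound = /u/, a vowel → -ka → *zugepwugluka*.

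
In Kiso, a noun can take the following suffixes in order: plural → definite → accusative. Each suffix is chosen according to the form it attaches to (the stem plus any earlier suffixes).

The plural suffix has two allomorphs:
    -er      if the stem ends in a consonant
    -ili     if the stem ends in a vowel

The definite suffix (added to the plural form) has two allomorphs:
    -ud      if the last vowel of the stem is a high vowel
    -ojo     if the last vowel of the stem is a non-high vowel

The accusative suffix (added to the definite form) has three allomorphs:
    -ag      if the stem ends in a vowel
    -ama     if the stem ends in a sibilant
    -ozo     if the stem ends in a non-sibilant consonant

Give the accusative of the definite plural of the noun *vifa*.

vifailiudozo

The final sound of *vifa* is /a/, which is a vowel, so the plural suffix is -ili, giving *vifaili*.
Since the last vowel of the plural form *vifaili* is /i/ (a high vowel), it takes -ud, giving *vifailiud*.
The final sound of the definite form *vifailiud* is /d/, which is a non-sibilant consonant, so the accusative suffix is -ozo, giving *vifailiudozo*.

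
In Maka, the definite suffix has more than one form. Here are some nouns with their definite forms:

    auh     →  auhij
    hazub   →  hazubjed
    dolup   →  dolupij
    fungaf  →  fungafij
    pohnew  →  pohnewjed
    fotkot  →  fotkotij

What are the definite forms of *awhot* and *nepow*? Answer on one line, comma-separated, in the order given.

Looking at the final consonant of each stem: -ij when the stem ends in a voiceless consonant (*auh*, *dolup*, *fungaf*, *fotkot*); -jed when the stem ends in a voiced consonant (*hazub*, *pohnew*).
*awhot*: final consonant = /t/, voiceless → -ij → *awhotij*.
*nepow*: final consonant = /w/, voiced → -jed → *nepowjed*.

awhotij, nepowjed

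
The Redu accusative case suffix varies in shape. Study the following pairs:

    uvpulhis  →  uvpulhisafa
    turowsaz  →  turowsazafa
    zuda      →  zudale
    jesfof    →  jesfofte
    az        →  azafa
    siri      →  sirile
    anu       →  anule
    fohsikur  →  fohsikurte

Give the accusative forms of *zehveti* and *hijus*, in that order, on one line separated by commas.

zehvetile, hijusafa

The suffix is conditioned by the final sound: -afa when the stem ends in a sibilant (*uvpulhis*, *turowsaz*, *az*); -te when the stem ends in a non-sibilant consonant (*jesfof*, *fohsikur*); -le when the stem ends in a vowel (*zuda*, *siri*, *anu*).
*zehveti* — final sound /i/ (a vowel) → -le → *zehvetile*.
Since the final sound of *hijus* is /s/ (a sibilant), it takes -afa, giving *hijusafa*.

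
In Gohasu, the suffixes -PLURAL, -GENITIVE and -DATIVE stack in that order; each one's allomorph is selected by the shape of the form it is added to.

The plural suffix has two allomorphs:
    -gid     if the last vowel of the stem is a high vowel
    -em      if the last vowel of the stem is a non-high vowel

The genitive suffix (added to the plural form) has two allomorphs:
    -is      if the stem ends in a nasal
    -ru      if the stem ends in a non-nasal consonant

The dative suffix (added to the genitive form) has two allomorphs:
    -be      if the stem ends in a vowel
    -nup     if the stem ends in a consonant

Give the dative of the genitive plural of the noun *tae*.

Since the last vowel of *tae* is /e/ (a non-high vowel), it takes -em, giving *taeem*.
The final consonant of the plural form *taeem* is /m/, which is a nasal, so the genitive suffix is -is, giving *taeemis*.
The genitive form *taeemis*: final sound = /s/, a consonant → -nup → *taeemisnup*.

taeemisnup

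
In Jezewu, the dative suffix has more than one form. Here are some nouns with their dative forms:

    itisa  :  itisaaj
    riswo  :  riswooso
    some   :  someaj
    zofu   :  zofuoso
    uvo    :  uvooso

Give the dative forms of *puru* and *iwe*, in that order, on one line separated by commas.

The pattern is rounding harmony: -oso when the last vowel of the stem is a rounded vowel (*riswo*, *zofu*, *uvo*); -aj when the last vowel of the stem is an unrounded vowel (*itisa*, *some*).
*puru*: last vowel = /u/, a rounded vowel → -oso → *puruoso*.
The last vowel of *iwe* is /e/, which is an unrounded vowel, so the suffix is -aj, giving *iweaj*.

puruoso, iweaj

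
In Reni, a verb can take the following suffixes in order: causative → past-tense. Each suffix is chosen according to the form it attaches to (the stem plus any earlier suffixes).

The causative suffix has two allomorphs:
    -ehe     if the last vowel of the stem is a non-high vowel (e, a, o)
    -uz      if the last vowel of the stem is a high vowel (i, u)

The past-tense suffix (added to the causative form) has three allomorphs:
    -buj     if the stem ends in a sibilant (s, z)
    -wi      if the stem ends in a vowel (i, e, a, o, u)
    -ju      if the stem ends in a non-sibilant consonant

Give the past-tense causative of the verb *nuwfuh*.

nuwfuhuzbuj

Since the last vowel of *nuwfuh* is /u/ (a high vowel), it takes -uz, giving *nuwfuhuz*.
The causative form *nuwfuhuz*: final sound = /z/, a sibilant → -buj → *nuwfuhuzbuj*.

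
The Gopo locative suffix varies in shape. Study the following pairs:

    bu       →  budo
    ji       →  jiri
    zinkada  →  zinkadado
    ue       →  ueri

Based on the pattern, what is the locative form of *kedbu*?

kedbudo

Looking at the last vowel of each stem: -ri when the last vowel of the stem is a front vowel (*ji*, *ue*); -do when the last vowel of the stem is a back vowel (*bu*, *zinkada*).
*kedbu* — last vowel /u/ (a back vowel) → -do → *kedbudo*.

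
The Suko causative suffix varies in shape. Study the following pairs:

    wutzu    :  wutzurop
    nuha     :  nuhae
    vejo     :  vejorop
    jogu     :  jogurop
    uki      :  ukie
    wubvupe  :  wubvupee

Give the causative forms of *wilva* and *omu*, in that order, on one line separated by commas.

wilvae, omurop

Looking at the last vowel of each stem: -rop when the last vowel of the stem is a rounded vowel (*wutzu*, *vejo*, *jogu*); -e when the last vowel of the stem is an unrounded vowel (*nuha*, *uki*, *wubvupe*).
The last vowel of *wilva* is /a/, which is an unrounded vowel, so the suffix is -e, giving *wilvae*.
*omu*: last vowel = /u/, a rounded vowel → -rop → *omurop*.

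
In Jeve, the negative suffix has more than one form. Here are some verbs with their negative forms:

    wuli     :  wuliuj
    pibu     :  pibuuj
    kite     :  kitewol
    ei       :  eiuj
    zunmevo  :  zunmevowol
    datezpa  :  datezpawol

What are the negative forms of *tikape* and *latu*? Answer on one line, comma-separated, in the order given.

Looking at the last vowel of each stem: -uj when the last vowel of the stem is a high vowel (*wuli*, *pibu*, *ei*); -wol when the last vowel of the stem is a non-high vowel (*kite*, *zunmevo*, *datezpa*).
Since the last vowel of *tikape* is /e/ (a non-high vowel), it takes -wol, giving *tikapewol*.
The last vowel of *latu* is /u/, which is a high vowel, so the suffix is -uj, giving *latuuj*.

tikapewol, latuuj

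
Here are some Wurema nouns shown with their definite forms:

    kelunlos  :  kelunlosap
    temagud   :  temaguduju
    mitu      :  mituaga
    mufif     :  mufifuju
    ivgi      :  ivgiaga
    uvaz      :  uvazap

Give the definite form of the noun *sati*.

The pattern is sibilance of the final sound: -ap when the stem ends in a sibilant (*kelunlos*, *uvaz*); -uju when the stem ends in a non-sibilant consonant (*temagud*, *mufif*); -aga when the stem ends in a vowel (*mitu*, *ivgi*).
*sati* — final sound /i/ (a vowel) → -aga → *satiaga*.

satiaga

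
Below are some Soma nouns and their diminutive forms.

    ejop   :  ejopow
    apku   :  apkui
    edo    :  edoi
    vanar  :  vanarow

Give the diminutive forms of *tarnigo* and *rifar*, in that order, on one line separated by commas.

tarnigoi, rifarow

Looking at the final sound of each stem: -ow when the stem ends in a consonant (*ejop*, *vanar*); -i when the stem ends in a vowel (*apku*, *edo*).
Since the final sound of *tarnigo* is /o/ (a vowel), it takes -i, giving *tarnigoi*.
Since the final sound of *rifar* is /r/ (a consonant), it takes -ow, giving *rifarow*.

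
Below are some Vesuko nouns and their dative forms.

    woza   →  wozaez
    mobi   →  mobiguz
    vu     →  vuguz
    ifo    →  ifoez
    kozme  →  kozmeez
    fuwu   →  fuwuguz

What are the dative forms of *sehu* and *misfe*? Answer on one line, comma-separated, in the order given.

The suffix is conditioned by the last vowel: -guz when the last vowel of the stem is a high vowel (*mobi*, *vu*, *fuwu*); -ez when the last vowel of the stem is a non-high vowel (*woza*, *ifo*, *kozme*).
*sehu* — last vowel /u/ (a high vowel) → -guz → *sehuguz*.
The last vowel of *misfe* is /e/, which is a non-high vowel, so the suffix is -ez, giving *misfeez*.

sehuguz, misfeez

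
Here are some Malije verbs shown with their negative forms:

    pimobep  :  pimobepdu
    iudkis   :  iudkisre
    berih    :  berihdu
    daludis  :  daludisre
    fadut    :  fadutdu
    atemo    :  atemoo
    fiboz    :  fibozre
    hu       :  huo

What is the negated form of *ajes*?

Looking at the final sound of each stem: -re when the stem ends in a sibilant (*iudkis*, *daludis*, *fiboz*); -du when the stem ends in a non-sibilant consonant (*pimobep*, *berih*, *fadut*); -o when the stem ends in a vowel (*atemo*, *hu*).
Since the final sound of *ajes* is /s/ (a sibilant), it takes -re, giving *ajesre*.

ajesre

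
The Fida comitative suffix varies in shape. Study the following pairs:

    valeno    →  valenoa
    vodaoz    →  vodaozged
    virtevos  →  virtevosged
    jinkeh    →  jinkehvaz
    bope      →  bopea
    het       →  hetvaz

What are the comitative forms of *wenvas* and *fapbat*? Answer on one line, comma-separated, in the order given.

wenvasged, fapbatvaz

The alternation tracks the final sound of the stem — -ged when the stem ends in a sibilant (*vodaoz*, *virtevos*); -vaz when the stem ends in a non-sibilant consonant (*jinkeh*, *het*); -a when the stem ends in a vowel (*valeno*, *bope*).
*wenvas* — final sound /s/ (a sibilant) → -ged → *wenvasged*.
The final sound of *fapbat* is /t/, which is a non-sibilant consonant, so the suffix is -vaz, giving *fapbatvaz*.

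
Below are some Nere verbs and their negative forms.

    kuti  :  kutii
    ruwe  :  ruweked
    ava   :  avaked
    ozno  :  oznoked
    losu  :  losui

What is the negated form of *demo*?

The suffix is conditioned by the last vowel: -i when the last vowel of the stem is a high vowel (*kuti*, *losu*); -ked when the last vowel of the stem is a non-high vowel (*ruwe*, *ava*, *ozno*).
*demo* — last vowel /o/ (a non-high vowel) → -ked → *demoked*.

demoked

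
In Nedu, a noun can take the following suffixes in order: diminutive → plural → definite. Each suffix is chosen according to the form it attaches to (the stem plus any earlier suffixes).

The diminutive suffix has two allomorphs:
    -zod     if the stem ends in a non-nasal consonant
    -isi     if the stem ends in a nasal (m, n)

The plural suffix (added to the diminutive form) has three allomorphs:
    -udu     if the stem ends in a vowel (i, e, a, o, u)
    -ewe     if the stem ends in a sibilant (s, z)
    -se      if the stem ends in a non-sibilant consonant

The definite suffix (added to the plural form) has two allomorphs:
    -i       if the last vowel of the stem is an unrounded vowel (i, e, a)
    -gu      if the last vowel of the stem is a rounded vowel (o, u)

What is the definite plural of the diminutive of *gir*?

girzodsei

*gir*: final consonant = /r/, non-nasal → -zod → *girzod*.
The diminutive form *girzod* — final sound /d/ (a non-sibilant consonant) → -se → *girzodse*.
The plural form *girzodse* — last vowel /e/ (an unrounded vowel) → -i → *girzodsei*.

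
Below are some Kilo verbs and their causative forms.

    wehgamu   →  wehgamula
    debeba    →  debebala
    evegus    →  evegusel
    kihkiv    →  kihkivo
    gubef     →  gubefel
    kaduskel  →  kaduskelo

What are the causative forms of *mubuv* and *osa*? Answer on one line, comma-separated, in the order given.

Looking at the final sound of each stem: -el when the stem ends in a voiceless consonant (*evegus*, *gubef*); -o when the stem ends in a voiced consonant (*kihkiv*, *kaduskel*); -la when the stem ends in a vowel (*wehgamu*, *debeba*).
*mubuv*: final sound = /v/, a voiced consonant → -o → *mubuvo*.
Since the final sound of *osa* is /a/ (a vowel), it takes -la, giving *osala*.

mubuvo, osala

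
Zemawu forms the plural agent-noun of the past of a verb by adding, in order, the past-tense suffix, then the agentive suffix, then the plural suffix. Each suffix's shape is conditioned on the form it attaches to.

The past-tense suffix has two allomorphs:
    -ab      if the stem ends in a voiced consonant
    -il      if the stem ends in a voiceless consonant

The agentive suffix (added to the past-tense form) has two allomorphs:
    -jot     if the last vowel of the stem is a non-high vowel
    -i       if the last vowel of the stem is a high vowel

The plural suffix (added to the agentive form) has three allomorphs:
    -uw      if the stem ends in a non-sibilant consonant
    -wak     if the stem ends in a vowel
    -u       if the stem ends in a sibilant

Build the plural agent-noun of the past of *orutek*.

orutekiliwak

Since the final consonant of *orutek* is /k/ (voiceless), it takes -il, giving *orutekil*.
The past-tense form *orutekil* — last vowel /i/ (a high vowel) → -i → *orutekili*.
The agentive form *orutekili* — final sound /i/ (a vowel) → -wak → *orutekiliwak*.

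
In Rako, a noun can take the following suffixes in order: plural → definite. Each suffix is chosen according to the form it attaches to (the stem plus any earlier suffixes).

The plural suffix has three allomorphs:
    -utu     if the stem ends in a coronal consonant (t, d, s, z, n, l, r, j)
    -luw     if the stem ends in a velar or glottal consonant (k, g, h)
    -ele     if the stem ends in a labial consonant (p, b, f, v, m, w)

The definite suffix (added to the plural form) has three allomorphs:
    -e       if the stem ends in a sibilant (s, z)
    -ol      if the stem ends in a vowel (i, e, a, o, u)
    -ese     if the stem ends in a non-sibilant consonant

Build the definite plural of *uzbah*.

*uzbah*: final consonant = /h/, velar/glottal → -luw → *uzbahluw*.
The final sound of the plural form *uzbahluw* is /w/, which is a non-sibilant consonant, so the definite suffix is -ese, giving *uzbahluwese*.

uzbahluwese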